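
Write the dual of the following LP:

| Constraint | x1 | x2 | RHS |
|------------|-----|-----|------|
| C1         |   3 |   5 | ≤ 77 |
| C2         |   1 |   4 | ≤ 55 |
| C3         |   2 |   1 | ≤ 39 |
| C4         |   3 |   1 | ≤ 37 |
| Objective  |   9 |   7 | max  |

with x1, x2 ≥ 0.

Primal max cᵀx s.t. Ax ≤ b, x ≥ 0  →  Dual min bᵀy s.t. Aᵀy ≥ c, y ≥ 0.

Minimize: z = 77y1 + 55y2 + 39y3 + 37y4

Subject to:
  3y1 + y2 + 2y3 + 3y4 ≥ 9
  5y1 + 4y2 + y3 + y4 ≥ 7
  y1, y2, y3, y4 ≥ 0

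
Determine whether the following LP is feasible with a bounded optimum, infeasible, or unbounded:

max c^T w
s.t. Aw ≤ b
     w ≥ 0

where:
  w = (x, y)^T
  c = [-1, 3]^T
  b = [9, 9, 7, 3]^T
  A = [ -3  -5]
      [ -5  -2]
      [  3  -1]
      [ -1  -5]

Unbounded (objective can increase without bound)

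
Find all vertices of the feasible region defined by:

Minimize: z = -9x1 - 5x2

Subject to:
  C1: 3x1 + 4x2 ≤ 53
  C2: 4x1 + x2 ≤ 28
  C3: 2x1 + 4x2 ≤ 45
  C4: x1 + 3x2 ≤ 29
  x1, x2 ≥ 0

(0, 0), (7, 0), (5, 8), (0, 9.667)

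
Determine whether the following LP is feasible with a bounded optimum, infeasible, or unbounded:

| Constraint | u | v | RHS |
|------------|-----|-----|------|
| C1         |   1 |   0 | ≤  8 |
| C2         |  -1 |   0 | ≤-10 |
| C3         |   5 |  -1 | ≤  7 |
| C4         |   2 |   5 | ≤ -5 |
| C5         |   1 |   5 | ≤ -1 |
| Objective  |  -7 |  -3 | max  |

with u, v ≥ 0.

Infeasible (no feasible solution exists)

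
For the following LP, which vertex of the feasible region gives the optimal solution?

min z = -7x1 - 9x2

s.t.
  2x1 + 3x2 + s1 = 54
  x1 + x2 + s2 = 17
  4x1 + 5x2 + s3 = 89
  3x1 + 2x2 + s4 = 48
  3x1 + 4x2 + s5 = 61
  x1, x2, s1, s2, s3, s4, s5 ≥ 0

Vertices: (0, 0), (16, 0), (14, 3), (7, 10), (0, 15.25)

Evaluate the objective at each vertex of the feasible region:
  z(0, 0) = 0
  z(16, 0) = -112
  z(14, 3) = -125
  z(7, 10) = -139  ←
  z(0, 15.25) = -137.2
The minimum is at x1 = 7, x2 = 10.

(7, 10)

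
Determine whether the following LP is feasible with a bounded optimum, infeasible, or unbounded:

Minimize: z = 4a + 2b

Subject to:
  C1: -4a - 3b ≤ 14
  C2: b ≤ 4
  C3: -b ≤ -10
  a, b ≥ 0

Infeasible (no feasible solution exists)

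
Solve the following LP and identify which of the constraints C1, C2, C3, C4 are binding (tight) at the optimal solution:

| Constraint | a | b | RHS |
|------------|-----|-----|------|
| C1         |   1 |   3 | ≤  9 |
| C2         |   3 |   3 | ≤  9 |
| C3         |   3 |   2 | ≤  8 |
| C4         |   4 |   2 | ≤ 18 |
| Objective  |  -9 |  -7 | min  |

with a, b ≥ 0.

At a = 2, b = 1, compute slack b - a·x for each constraint:
  C1: 9 − 5 = 4  (slack)
  C2: 9 − 9 = 0  (binding)
  C3: 8 − 8 = 0  (binding)
  C4: 18 − 10 = 8  (slack)

Optimal: a = 2, b = 1
Binding: C2, C3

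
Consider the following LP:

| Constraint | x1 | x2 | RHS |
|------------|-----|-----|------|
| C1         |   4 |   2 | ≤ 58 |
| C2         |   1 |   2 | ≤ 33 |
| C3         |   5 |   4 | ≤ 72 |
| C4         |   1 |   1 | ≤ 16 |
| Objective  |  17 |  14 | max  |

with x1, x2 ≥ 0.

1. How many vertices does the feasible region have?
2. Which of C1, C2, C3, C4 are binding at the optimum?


1. 4
2. C3, C4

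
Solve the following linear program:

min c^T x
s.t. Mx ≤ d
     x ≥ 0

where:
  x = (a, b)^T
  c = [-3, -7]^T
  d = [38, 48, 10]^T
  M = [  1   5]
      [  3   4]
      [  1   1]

Evaluate the objective at each vertex of the feasible region:
  z(0, 0) = 0
  z(10, 0) = -30
  z(3, 7) = -58  ←
  z(0, 7.6) = -53.2
The minimum is at a = 3, b = 7.

a = 3, b = 7, z = -58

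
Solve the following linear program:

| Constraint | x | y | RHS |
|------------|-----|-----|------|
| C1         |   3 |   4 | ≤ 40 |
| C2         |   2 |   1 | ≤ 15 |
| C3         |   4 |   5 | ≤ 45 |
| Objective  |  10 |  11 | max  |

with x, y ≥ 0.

Evaluate the objective at each vertex of the feasible region:
  z(0, 0) = 0
  z(7.5, 0) = 75
  z(5, 5) = 105  ←
  z(0, 9) = 99
The maximum is at x = 5, y = 5.

x = 5, y = 5, z = 105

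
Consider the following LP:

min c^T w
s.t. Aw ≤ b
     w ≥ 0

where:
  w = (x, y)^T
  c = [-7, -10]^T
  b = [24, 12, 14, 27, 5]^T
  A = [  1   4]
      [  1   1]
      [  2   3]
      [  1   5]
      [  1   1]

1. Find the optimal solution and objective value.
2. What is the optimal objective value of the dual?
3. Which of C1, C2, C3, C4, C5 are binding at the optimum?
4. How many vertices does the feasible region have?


1. x = 1, y = 4, z = -47
2. -47
3. C3, C5
4. 4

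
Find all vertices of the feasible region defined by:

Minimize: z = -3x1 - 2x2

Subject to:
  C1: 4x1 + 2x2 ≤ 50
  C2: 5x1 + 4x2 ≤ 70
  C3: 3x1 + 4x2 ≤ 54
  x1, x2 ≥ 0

(0, 0), (12.5, 0), (10, 5), (8, 7.5), (0, 13.5)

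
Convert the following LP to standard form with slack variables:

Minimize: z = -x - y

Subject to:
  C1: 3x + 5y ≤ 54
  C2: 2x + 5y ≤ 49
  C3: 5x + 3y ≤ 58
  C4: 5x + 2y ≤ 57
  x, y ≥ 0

min z = -x - y

s.t.
  3x + 5y + s1 = 54
  2x + 5y + s2 = 49
  5x + 3y + s3 = 58
  5x + 2y + s4 = 57
  x, y, s1, s2, s3, s4 ≥ 0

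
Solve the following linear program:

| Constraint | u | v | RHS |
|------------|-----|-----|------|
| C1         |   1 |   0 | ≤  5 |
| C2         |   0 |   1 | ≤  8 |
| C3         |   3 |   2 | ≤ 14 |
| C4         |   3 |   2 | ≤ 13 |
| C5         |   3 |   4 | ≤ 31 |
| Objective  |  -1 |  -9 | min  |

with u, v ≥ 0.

Evaluate the objective at each vertex of the feasible region:
  z(0, 0) = 0
  z(4.333, 0) = -4.333
  z(0, 6.5) = -58.5  ←
The minimum is at u = 0, v = 6.5.

u = 0, v = 6.5, z = -58.5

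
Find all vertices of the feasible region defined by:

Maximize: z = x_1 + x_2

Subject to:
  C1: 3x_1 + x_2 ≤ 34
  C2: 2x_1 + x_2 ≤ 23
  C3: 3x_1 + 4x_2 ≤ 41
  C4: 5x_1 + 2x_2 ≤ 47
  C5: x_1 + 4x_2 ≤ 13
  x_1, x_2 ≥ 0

(0, 0), (9.4, 0), (9, 1), (0, 3.25)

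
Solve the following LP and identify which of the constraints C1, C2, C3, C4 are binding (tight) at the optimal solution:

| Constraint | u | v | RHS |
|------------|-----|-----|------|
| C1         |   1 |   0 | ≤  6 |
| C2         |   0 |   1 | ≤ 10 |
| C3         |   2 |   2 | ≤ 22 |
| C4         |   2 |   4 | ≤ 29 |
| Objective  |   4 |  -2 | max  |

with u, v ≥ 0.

At u = 6, v = 0, compute slack b - a·x for each constraint:
  C1: 6 − 6 = 0  (binding)
  C2: 10 − 0 = 10  (slack)
  C3: 22 − 12 = 10  (slack)
  C4: 29 − 12 = 17  (slack)

Optimal: u = 6, v = 0
Binding: C1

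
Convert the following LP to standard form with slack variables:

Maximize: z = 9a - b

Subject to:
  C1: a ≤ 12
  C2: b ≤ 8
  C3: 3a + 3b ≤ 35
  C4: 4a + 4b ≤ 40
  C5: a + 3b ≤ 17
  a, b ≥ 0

max z = 9a - b

s.t.
  a + s1 = 12
  b + s2 = 8
  3a + 3b + s3 = 35
  4a + 4b + s4 = 40
  a + 3b + s5 = 17
  a, b, s1, s2, s3, s4, s5 ≥ 0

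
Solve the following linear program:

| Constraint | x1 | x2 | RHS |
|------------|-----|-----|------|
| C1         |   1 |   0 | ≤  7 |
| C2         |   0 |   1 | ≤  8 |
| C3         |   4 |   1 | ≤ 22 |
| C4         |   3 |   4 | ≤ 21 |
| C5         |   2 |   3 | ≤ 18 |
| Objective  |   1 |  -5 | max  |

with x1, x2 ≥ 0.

Evaluate the objective at each vertex of the feasible region:
  z(0, 0) = 0
  z(5.5, 0) = 5.5  ←
  z(5.154, 1.385) = -1.769
  z(0, 5.25) = -26.25
The maximum is at x1 = 5.5, x2 = 0.

x1 = 5.5, x2 = 0, z = 5.5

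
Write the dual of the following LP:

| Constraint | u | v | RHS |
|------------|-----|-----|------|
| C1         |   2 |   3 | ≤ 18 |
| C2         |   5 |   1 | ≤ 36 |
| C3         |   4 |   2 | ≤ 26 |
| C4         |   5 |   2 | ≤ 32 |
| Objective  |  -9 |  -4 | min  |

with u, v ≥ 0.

Primal min cᵀx s.t. Ax ≤ b, x ≥ 0  →  Dual max −bᵀy s.t. Aᵀy ≥ −c, y ≥ 0.

Maximize: z = -18y1 - 36y2 - 26y3 - 32y4

Subject to:
  2y1 + 5y2 + 4y3 + 5y4 ≥ 9
  3y1 + y2 + 2y3 + 2y4 ≥ 4
  y1, y2, y3, y4 ≥ 0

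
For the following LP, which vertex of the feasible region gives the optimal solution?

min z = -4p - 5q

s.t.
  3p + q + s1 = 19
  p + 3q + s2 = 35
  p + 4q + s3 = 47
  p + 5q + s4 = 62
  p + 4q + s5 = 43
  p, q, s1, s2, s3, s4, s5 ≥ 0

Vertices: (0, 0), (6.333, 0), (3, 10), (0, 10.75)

Evaluate the objective at each vertex of the feasible region:
  z(0, 0) = 0
  z(6.333, 0) = -25.33
  z(3, 10) = -62  ←
  z(0, 10.75) = -53.75
The minimum is at p = 3, q = 10.

(3, 10)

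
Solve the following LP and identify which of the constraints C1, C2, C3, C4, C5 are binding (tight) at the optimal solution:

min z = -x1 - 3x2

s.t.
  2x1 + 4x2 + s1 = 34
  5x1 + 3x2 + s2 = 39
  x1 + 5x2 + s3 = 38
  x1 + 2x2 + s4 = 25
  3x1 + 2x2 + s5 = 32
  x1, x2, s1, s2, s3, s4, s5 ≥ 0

At x1 = 3, x2 = 7, compute slack b - a·x for each constraint:
  C1: 34 − 34 = 0  (binding)
  C2: 39 − 36 = 3  (slack)
  C3: 38 − 38 = 0  (binding)
  C4: 25 − 17 = 8  (slack)
  C5: 32 − 23 = 9  (slack)

Optimal: x1 = 3, x2 = 7
Binding: C1, C3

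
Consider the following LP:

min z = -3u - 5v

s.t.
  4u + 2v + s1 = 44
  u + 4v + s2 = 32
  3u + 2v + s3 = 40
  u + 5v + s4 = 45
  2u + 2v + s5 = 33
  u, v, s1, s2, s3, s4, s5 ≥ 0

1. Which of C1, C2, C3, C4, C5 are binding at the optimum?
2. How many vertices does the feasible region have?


1. C1, C2
2. 4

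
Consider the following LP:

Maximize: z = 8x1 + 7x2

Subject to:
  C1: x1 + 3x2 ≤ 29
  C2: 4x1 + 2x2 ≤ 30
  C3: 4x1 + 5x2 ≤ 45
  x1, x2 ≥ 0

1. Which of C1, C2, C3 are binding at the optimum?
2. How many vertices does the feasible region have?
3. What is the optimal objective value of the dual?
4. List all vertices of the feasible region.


1. C2, C3
2. 4
3. 75
4. (0, 0), (7.5, 0), (5, 5), (0, 9)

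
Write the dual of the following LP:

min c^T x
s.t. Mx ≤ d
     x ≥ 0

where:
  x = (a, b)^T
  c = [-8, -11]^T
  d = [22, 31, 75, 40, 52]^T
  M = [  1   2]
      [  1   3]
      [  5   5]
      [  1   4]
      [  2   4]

Primal min cᵀx s.t. Ax ≤ b, x ≥ 0  →  Dual max −bᵀy s.t. Aᵀy ≥ −c, y ≥ 0.

Maximize: z = -22y1 - 31y2 - 75y3 - 40y4 - 52y5

Subject to:
  y1 + y2 + 5y3 + y4 + 2y5 ≥ 8
  2y1 + 3y2 + 5y3 + 4y4 + 4y5 ≥ 11
  y1, y2, y3, y4, y5 ≥ 0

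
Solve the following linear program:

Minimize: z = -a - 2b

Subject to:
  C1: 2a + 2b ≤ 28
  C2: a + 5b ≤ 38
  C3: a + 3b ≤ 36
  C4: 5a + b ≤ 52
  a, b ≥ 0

Evaluate the objective at each vertex of the feasible region:
  z(0, 0) = 0
  z(10.4, 0) = -10.4
  z(9.5, 4.5) = -18.5
  z(8, 6) = -20  ←
  z(0, 7.6) = -15.2
The minimum is at a = 8, b = 6.

a = 8, b = 6, z = -20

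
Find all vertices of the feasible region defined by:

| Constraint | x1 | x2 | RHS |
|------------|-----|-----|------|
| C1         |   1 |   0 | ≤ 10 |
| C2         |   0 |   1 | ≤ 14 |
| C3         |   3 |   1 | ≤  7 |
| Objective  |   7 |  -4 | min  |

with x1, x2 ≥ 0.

(0, 0), (2.333, 0), (0, 7)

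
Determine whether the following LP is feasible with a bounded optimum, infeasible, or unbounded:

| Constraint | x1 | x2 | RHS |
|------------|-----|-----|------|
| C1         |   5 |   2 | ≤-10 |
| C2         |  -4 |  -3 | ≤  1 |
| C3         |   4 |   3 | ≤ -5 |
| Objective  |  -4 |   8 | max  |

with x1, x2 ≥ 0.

Infeasible (no feasible solution exists)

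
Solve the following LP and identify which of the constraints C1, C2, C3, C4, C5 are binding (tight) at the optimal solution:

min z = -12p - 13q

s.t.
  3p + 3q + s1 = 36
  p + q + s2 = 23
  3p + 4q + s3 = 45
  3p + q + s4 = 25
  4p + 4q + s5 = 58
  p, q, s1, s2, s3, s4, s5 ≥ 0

At p = 3, q = 9, compute slack b - a·x for each constraint:
  C1: 36 − 36 = 0  (binding)
  C2: 23 − 12 = 11  (slack)
  C3: 45 − 45 = 0  (binding)
  C4: 25 − 18 = 7  (slack)
  C5: 58 − 48 = 10  (slack)

Optimal: p = 3, q = 9
Binding: C1, C3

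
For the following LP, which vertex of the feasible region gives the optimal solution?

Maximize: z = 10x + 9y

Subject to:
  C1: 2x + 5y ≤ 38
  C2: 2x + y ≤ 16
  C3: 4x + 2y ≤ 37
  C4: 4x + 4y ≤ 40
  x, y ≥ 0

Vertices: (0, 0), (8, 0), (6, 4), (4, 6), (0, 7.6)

Evaluate the objective at each vertex of the feasible region:
  z(0, 0) = 0
  z(8, 0) = 80
  z(6, 4) = 96  ←
  z(4, 6) = 94
  z(0, 7.6) = 68.4
The maximum is at x = 6, y = 4.

(6, 4)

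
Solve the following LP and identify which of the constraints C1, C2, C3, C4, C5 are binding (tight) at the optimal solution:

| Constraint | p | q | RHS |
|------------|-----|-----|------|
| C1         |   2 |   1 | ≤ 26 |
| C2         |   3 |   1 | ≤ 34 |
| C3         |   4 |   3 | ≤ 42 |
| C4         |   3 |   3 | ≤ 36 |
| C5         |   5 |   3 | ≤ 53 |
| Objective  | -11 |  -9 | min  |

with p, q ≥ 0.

At p = 6, q = 6, compute slack b - a·x for each constraint:
  C1: 26 − 18 = 8  (slack)
  C2: 34 − 24 = 10  (slack)
  C3: 42 − 42 = 0  (binding)
  C4: 36 − 36 = 0  (binding)
  C5: 53 − 48 = 5  (slack)

Optimal: p = 6, q = 6
Binding: C3, C4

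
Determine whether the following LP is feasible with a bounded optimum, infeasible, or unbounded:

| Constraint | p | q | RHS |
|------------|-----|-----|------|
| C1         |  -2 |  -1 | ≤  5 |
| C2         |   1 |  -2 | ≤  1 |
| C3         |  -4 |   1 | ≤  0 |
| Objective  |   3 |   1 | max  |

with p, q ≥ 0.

Unbounded (objective can increase without bound)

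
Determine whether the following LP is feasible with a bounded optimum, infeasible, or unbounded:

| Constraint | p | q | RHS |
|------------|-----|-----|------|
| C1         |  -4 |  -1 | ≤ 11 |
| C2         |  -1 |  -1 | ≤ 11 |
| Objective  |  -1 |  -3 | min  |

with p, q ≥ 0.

Unbounded (objective can decrease without bound)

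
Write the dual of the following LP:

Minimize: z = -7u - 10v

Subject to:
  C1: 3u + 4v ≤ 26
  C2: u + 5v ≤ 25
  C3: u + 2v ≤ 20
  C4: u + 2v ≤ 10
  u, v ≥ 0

Primal min cᵀx s.t. Ax ≤ b, x ≥ 0  →  Dual max −bᵀy s.t. Aᵀy ≥ −c, y ≥ 0.

Maximize: z = -26y1 - 25y2 - 20y3 - 10y4

Subject to:
  3y1 + y2 + y3 + y4 ≥ 7
  4y1 + 5y2 + 2y3 + 2y4 ≥ 10
  y1, y2, y3, y4 ≥ 0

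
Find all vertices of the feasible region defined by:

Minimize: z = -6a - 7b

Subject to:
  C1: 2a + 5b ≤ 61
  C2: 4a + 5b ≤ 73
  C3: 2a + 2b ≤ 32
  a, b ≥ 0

(0, 0), (16, 0), (7, 9), (6, 9.8), (0, 12.2)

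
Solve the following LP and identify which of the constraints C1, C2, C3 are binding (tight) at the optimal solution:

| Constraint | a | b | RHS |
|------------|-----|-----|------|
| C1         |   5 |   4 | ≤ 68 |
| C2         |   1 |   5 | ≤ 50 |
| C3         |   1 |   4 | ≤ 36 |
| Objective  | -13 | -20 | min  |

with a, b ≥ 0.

At a = 8, b = 7, compute slack b - a·x for each constraint:
  C1: 68 − 68 = 0  (binding)
  C2: 50 − 43 = 7  (slack)
  C3: 36 − 36 = 0  (binding)

Optimal: a = 8, b = 7
Binding: C1, C3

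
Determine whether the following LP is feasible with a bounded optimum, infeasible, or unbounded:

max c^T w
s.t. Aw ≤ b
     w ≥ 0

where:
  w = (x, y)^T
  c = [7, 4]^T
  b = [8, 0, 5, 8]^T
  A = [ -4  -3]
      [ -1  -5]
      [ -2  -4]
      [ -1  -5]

Unbounded (objective can increase without bound)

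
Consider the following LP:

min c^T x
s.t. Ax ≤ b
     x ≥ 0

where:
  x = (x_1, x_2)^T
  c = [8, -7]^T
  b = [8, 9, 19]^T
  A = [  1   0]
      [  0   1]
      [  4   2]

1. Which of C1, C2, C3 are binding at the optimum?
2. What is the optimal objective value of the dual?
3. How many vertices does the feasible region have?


1. C2
2. -63
3. 4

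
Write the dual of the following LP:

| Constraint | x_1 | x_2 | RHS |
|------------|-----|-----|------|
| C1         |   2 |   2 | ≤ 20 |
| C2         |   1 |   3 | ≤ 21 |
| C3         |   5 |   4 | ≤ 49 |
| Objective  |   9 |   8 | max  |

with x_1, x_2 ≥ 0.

Primal max cᵀx s.t. Ax ≤ b, x ≥ 0  →  Dual min bᵀy s.t. Aᵀy ≥ c, y ≥ 0.

Minimize: z = 20y1 + 21y2 + 49y3

Subject to:
  2y1 + y2 + 5y3 ≥ 9
  2y1 + 3y2 + 4y3 ≥ 8
  y1, y2, y3 ≥ 0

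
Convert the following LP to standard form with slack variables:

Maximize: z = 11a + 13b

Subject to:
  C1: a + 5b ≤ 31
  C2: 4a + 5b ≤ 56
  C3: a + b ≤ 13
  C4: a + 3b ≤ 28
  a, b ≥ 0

max z = 11a + 13b

s.t.
  a + 5b + s1 = 31
  4a + 5b + s2 = 56
  a + b + s3 = 13
  a + 3b + s4 = 28
  a, b, s1, s2, s3, s4 ≥ 0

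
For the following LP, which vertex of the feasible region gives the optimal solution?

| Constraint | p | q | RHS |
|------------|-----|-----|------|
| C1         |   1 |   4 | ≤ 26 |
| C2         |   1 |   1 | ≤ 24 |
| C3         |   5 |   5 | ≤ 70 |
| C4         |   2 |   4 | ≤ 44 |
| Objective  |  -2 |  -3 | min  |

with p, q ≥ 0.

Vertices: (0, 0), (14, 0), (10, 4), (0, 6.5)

Evaluate the objective at each vertex of the feasible region:
  z(0, 0) = 0
  z(14, 0) = -28
  z(10, 4) = -32  ←
  z(0, 6.5) = -19.5
The minimum is at p = 10, q = 4.

(10, 4)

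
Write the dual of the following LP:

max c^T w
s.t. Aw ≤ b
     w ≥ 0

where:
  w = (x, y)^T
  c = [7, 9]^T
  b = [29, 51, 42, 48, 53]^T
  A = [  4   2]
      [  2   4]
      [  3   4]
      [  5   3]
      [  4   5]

Primal max cᵀx s.t. Ax ≤ b, x ≥ 0  →  Dual min bᵀy s.t. Aᵀy ≥ c, y ≥ 0.

Minimize: z = 29y1 + 51y2 + 42y3 + 48y4 + 53y5

Subject to:
  4y1 + 2y2 + 3y3 + 5y4 + 4y5 ≥ 7
  2y1 + 4y2 + 4y3 + 3y4 + 5y5 ≥ 9
  y1, y2, y3, y4, y5 ≥ 0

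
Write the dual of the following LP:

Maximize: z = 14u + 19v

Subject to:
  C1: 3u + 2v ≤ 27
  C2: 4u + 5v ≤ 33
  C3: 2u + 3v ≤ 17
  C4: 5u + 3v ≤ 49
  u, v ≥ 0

Primal max cᵀx s.t. Ax ≤ b, x ≥ 0  →  Dual min bᵀy s.t. Aᵀy ≥ c, y ≥ 0.

Minimize: z = 27y1 + 33y2 + 17y3 + 49y4

Subject to:
  3y1 + 4y2 + 2y3 + 5y4 ≥ 14
  2y1 + 5y2 + 3y3 + 3y4 ≥ 19
  y1, y2, y3, y4 ≥ 0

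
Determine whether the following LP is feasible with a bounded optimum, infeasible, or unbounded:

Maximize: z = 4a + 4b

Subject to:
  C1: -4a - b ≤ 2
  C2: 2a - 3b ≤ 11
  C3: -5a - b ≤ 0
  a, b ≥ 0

Unbounded (objective can increase without bound)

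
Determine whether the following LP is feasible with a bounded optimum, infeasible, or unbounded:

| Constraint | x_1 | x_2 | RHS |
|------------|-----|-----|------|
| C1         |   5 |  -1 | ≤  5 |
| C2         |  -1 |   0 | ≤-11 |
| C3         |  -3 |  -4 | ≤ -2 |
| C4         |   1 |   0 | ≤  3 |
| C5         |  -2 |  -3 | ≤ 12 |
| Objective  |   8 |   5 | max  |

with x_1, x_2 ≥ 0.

Infeasible (no feasible solution exists)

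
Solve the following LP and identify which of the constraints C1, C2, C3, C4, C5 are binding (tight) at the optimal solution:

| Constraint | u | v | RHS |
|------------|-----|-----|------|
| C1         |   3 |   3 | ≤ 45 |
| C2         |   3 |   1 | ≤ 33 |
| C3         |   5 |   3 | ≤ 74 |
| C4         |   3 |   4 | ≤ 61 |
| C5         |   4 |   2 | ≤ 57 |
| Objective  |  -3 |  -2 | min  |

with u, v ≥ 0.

At u = 9, v = 6, compute slack b - a·x for each constraint:
  C1: 45 − 45 = 0  (binding)
  C2: 33 − 33 = 0  (binding)
  C3: 74 − 63 = 11  (slack)
  C4: 61 − 51 = 10  (slack)
  C5: 57 − 48 = 9  (slack)

Optimal: u = 9, v = 6
Binding: C1, C2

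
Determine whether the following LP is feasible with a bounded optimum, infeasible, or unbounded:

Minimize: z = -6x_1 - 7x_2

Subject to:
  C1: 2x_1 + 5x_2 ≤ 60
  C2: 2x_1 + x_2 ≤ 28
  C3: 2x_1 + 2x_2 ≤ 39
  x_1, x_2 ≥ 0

Feasible with a bounded optimal solution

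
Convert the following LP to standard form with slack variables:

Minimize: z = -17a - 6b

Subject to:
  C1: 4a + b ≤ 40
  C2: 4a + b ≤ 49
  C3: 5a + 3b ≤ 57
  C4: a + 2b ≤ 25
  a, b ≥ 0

min z = -17a - 6b

s.t.
  4a + b + s1 = 40
  4a + b + s2 = 49
  5a + 3b + s3 = 57
  a + 2b + s4 = 25
  a, b, s1, s2, s3, s4 ≥ 0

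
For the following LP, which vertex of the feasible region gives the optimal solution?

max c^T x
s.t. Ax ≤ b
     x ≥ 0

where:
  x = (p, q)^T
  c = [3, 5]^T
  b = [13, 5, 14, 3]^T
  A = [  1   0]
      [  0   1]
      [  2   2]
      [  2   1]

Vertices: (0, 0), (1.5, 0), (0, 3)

Evaluate the objective at each vertex of the feasible region:
  z(0, 0) = 0
  z(1.5, 0) = 4.5
  z(0, 3) = 15  ←
The maximum is at p = 0, q = 3.

(0, 3)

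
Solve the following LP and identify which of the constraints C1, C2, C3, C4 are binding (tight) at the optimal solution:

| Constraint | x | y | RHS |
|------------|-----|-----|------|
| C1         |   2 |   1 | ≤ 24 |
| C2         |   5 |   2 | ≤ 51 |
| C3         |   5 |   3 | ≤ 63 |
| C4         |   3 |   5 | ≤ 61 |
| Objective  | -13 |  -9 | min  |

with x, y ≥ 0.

At x = 7, y = 8, compute slack b - a·x for each constraint:
  C1: 24 − 22 = 2  (slack)
  C2: 51 − 51 = 0  (binding)
  C3: 63 − 59 = 4  (slack)
  C4: 61 − 61 = 0  (binding)

Optimal: x = 7, y = 8
Binding: C2, C4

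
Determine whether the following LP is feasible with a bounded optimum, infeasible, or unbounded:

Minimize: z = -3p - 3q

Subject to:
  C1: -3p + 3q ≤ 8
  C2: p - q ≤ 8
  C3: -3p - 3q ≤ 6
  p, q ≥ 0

Unbounded (objective can decrease without bound)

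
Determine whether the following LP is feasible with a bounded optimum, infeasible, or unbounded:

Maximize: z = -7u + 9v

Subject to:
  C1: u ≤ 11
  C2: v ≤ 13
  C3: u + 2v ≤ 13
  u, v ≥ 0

Feasible with a bounded optimal solution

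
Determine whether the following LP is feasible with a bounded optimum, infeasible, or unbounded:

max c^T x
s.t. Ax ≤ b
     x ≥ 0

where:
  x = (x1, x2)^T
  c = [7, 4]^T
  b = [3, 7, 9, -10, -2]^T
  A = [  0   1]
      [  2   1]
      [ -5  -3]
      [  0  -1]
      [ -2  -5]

Infeasible (no feasible solution exists)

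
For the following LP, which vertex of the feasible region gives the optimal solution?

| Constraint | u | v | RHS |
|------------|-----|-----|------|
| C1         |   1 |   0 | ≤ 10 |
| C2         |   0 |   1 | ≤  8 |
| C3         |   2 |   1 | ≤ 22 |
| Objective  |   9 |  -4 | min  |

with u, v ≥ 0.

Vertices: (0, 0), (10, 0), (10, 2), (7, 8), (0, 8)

Evaluate the objective at each vertex of the feasible region:
  z(0, 0) = 0
  z(10, 0) = 90
  z(10, 2) = 82
  z(7, 8) = 31
  z(0, 8) = -32  ←
The minimum is at u = 0, v = 8.

(0, 8)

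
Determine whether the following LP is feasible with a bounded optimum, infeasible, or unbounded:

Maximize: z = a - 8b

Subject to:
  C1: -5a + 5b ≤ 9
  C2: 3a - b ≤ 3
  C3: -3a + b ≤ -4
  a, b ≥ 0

Infeasible (no feasible solution exists)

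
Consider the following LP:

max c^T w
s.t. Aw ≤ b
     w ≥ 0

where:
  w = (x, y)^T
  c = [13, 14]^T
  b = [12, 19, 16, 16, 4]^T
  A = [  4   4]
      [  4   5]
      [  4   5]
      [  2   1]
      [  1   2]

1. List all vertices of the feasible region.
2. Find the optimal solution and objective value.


1. (0, 0), (3, 0), (2, 1), (0, 2)
2. x = 2, y = 1, z = 40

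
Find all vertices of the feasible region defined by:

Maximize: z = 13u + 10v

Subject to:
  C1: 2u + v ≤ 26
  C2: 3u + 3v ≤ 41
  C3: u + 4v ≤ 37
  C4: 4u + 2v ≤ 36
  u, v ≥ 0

(0, 0), (9, 0), (5, 8), (0, 9.25)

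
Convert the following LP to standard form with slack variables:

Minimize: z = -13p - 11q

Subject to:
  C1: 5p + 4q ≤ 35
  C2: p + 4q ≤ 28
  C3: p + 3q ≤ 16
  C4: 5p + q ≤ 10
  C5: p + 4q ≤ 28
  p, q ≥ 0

min z = -13p - 11q

s.t.
  5p + 4q + s1 = 35
  p + 4q + s2 = 28
  p + 3q + s3 = 16
  5p + q + s4 = 10
  p + 4q + s5 = 28
  p, q, s1, s2, s3, s4, s5 ≥ 0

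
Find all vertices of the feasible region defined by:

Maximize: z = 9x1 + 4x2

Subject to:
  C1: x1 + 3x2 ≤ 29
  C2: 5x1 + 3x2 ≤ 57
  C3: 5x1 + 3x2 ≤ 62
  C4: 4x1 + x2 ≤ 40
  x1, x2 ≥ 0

(0, 0), (10, 0), (9, 4), (7, 7.333), (0, 9.667)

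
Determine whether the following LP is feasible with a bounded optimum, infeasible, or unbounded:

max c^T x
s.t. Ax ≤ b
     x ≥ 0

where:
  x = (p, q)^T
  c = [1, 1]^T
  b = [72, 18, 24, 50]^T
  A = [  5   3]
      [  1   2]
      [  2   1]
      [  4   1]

Feasible with a bounded optimal solution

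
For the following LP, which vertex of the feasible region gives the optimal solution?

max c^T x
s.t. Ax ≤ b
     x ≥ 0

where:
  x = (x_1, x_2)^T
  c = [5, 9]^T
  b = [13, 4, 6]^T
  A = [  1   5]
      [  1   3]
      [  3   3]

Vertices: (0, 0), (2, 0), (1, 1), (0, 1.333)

Evaluate the objective at each vertex of the feasible region:
  z(0, 0) = 0
  z(2, 0) = 10
  z(1, 1) = 14  ←
  z(0, 1.333) = 12
The maximum is at x_1 = 1, x_2 = 1.

(1, 1)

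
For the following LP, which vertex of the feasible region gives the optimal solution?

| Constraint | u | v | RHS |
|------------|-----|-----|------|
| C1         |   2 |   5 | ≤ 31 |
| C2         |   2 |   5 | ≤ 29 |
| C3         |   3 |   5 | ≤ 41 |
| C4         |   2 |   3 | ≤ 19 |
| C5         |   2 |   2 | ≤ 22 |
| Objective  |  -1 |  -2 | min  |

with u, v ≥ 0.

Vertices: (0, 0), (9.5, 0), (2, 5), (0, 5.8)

Evaluate the objective at each vertex of the feasible region:
  z(0, 0) = 0
  z(9.5, 0) = -9.5
  z(2, 5) = -12  ←
  z(0, 5.8) = -11.6
The minimum is at u = 2, v = 5.

(2, 5)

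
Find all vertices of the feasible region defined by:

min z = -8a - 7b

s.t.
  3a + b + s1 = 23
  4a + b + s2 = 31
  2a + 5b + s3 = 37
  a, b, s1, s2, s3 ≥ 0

(0, 0), (7.667, 0), (6, 5), (0, 7.4)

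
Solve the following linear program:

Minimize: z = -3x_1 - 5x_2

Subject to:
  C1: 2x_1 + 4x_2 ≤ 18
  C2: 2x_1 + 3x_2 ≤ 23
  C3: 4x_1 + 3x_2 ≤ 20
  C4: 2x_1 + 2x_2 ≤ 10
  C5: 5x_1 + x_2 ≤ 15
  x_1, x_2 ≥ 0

Evaluate the objective at each vertex of the feasible region:
  z(0, 0) = 0
  z(3, 0) = -9
  z(2.5, 2.5) = -20
  z(1, 4) = -23  ←
  z(0, 4.5) = -22.5
The minimum is at x_1 = 1, x_2 = 4.

x_1 = 1, x_2 = 4, z = -23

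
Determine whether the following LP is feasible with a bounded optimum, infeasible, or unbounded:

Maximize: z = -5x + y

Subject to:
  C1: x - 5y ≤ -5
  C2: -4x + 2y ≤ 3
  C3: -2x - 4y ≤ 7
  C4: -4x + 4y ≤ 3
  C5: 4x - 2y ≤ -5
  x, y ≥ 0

Infeasible (no feasible solution exists)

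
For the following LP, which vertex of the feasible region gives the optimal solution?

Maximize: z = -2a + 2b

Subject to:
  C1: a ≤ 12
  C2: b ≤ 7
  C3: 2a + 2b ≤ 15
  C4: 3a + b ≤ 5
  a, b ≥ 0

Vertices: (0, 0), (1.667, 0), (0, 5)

Evaluate the objective at each vertex of the feasible region:
  z(0, 0) = 0
  z(1.667, 0) = -3.333
  z(0, 5) = 10  ←
The maximum is at a = 0, b = 5.

(0, 5)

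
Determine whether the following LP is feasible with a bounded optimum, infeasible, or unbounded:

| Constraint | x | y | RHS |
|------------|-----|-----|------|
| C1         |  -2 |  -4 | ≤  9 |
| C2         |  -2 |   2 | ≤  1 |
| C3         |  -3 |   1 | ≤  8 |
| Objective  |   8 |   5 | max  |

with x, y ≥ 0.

Unbounded (objective can increase without bound)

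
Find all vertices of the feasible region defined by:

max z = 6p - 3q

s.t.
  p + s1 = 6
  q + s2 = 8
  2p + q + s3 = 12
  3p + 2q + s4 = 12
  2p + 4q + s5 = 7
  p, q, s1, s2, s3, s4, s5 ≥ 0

(0, 0), (3.5, 0), (0, 1.75)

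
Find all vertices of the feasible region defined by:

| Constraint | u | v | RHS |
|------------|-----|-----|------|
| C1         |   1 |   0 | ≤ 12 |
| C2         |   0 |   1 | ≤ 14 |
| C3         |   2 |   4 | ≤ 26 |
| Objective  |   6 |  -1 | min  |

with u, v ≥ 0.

(0, 0), (12, 0), (12, 0.5), (0, 6.5)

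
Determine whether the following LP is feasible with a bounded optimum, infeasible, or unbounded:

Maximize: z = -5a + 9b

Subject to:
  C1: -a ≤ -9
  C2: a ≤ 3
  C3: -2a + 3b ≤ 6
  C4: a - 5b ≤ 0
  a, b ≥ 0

Infeasible (no feasible solution exists)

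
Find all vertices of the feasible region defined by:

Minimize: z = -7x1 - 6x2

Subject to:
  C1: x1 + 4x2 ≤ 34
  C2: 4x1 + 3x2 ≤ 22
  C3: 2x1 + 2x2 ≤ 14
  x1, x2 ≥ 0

(0, 0), (5.5, 0), (1, 6), (0, 7)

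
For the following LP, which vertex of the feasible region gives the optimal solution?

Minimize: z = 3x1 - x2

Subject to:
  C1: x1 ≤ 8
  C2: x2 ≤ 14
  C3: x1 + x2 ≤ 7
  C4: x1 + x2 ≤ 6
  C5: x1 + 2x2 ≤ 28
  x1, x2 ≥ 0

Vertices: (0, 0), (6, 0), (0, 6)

Evaluate the objective at each vertex of the feasible region:
  z(0, 0) = 0
  z(6, 0) = 18
  z(0, 6) = -6  ←
The minimum is at x1 = 0, x2 = 6.

(0, 6)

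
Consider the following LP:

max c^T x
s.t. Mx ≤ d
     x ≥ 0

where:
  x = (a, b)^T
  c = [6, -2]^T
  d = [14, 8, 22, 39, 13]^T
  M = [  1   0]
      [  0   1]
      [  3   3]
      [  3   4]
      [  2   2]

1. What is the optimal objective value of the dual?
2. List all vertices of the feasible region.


1. 39
2. (0, 0), (6.5, 0), (0, 6.5)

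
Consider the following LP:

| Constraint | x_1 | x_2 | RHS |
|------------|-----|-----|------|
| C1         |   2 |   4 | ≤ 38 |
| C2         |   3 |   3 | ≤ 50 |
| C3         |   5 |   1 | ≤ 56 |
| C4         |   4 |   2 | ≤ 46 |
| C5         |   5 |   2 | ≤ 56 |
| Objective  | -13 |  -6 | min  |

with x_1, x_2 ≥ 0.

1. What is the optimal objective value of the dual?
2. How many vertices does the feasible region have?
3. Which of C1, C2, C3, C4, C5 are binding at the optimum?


1. -148
2. 5
3. C4, C5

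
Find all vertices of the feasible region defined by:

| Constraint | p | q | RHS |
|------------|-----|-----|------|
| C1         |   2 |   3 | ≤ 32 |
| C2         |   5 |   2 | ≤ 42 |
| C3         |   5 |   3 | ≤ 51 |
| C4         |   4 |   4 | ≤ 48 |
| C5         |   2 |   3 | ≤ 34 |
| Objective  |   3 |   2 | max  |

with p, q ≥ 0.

(0, 0), (8.4, 0), (6, 6), (4, 8), (0, 10.67)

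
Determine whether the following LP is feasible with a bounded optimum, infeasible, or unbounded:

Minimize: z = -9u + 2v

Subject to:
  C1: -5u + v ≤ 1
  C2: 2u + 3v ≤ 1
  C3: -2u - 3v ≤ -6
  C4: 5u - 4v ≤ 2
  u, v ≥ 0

Infeasible (no feasible solution exists)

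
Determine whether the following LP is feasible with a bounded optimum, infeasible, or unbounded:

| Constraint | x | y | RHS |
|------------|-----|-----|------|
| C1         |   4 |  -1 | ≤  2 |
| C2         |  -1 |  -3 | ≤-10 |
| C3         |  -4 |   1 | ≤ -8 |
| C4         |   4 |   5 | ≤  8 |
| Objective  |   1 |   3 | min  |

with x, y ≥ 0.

Infeasible (no feasible solution exists)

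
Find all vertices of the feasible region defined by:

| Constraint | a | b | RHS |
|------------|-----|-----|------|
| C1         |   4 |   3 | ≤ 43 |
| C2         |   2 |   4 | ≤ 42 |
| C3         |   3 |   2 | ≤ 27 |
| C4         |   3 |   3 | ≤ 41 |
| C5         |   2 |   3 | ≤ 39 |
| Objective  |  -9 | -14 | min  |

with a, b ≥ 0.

(0, 0), (9, 0), (3, 9), (0, 10.5)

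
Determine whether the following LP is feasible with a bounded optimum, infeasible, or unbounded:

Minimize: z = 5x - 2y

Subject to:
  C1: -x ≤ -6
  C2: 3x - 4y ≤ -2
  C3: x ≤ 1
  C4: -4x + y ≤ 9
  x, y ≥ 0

Infeasible (no feasible solution exists)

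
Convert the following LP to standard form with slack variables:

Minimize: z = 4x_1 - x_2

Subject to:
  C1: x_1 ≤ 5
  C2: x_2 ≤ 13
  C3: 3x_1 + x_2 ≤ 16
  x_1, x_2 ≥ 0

min z = 4x_1 - x_2

s.t.
  x_1 + s1 = 5
  x_2 + s2 = 13
  3x_1 + x_2 + s3 = 16
  x_1, x_2, s1, s2, s3 ≥ 0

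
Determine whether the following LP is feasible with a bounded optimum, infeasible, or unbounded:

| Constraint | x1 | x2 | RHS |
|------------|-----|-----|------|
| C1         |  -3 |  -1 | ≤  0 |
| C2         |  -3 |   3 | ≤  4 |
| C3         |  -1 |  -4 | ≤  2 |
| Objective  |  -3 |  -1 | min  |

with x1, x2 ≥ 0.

Unbounded (objective can decrease without bound)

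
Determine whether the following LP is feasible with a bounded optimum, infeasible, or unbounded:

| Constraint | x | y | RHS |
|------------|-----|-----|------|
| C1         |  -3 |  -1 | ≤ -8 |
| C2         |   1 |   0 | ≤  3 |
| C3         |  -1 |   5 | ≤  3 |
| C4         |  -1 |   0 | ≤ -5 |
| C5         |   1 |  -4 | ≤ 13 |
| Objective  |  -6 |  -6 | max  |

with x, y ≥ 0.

Infeasible (no feasible solution exists)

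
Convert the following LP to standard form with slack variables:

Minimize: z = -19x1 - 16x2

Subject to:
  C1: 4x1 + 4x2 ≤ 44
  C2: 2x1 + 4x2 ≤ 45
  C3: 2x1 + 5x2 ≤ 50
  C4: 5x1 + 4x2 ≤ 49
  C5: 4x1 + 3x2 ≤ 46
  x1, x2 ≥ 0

min z = -19x1 - 16x2

s.t.
  4x1 + 4x2 + s1 = 44
  2x1 + 4x2 + s2 = 45
  2x1 + 5x2 + s3 = 50
  5x1 + 4x2 + s4 = 49
  4x1 + 3x2 + s5 = 46
  x1, x2, s1, s2, s3, s4, s5 ≥ 0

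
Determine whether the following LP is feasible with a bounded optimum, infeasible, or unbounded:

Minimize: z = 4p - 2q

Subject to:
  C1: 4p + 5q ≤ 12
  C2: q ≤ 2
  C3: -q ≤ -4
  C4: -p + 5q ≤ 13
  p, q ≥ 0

Infeasible (no feasible solution exists)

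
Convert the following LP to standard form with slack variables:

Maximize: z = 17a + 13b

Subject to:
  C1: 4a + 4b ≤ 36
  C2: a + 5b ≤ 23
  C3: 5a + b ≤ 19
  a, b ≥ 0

max z = 17a + 13b

s.t.
  4a + 4b + s1 = 36
  a + 5b + s2 = 23
  5a + b + s3 = 19
  a, b, s1, s2, s3 ≥ 0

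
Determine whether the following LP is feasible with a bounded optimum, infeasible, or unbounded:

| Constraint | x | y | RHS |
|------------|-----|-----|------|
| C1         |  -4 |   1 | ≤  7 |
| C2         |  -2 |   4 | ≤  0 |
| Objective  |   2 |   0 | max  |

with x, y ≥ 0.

Unbounded (objective can increase without bound)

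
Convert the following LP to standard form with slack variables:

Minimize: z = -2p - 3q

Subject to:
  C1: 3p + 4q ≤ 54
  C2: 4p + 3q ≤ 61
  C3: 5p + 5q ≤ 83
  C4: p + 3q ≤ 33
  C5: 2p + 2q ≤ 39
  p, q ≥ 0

min z = -2p - 3q

s.t.
  3p + 4q + s1 = 54
  4p + 3q + s2 = 61
  5p + 5q + s3 = 83
  p + 3q + s4 = 33
  2p + 2q + s5 = 39
  p, q, s1, s2, s3, s4, s5 ≥ 0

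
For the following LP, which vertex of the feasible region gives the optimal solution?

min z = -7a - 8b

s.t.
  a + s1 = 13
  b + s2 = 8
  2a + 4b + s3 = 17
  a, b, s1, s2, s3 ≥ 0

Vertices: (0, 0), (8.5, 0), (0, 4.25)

Evaluate the objective at each vertex of the feasible region:
  z(0, 0) = 0
  z(8.5, 0) = -59.5  ←
  z(0, 4.25) = -34
The minimum is at a = 8.5, b = 0.

(8.5, 0)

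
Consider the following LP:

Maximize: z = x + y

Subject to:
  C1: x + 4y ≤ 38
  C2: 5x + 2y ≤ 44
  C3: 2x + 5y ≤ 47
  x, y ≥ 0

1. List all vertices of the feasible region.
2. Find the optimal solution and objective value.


1. (0, 0), (8.8, 0), (6, 7), (0, 9.4)
2. x = 6, y = 7, z = 13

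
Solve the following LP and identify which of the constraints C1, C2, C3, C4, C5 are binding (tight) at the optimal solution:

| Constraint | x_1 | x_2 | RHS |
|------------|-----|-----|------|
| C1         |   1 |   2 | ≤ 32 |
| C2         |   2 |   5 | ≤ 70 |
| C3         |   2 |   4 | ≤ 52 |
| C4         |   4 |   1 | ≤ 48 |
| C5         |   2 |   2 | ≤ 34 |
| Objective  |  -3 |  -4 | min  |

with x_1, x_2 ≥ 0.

At x_1 = 8, x_2 = 9, compute slack b - a·x for each constraint:
  C1: 32 − 26 = 6  (slack)
  C2: 70 − 61 = 9  (slack)
  C3: 52 − 52 = 0  (binding)
  C4: 48 − 41 = 7  (slack)
  C5: 34 − 34 = 0  (binding)

Optimal: x_1 = 8, x_2 = 9
Binding: C3, C5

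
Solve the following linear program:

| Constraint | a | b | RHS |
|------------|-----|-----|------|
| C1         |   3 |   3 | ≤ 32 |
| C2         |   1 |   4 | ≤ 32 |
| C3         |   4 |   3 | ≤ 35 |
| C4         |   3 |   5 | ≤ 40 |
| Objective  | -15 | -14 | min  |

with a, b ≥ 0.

Evaluate the objective at each vertex of the feasible region:
  z(0, 0) = 0
  z(8.75, 0) = -131.2
  z(5, 5) = -145  ←
  z(0, 8) = -112
The minimum is at a = 5, b = 5.

a = 5, b = 5, z = -145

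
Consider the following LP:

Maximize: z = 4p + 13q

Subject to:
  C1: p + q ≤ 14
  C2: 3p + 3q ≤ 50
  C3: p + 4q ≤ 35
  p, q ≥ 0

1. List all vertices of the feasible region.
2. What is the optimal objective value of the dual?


1. (0, 0), (14, 0), (7, 7), (0, 8.75)
2. 119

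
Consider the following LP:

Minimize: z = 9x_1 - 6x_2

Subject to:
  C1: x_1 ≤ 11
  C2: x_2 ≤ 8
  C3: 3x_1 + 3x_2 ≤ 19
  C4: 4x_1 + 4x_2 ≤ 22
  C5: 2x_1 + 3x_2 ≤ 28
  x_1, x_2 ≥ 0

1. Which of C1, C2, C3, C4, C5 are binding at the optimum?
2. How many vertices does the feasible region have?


1. C4
2. 3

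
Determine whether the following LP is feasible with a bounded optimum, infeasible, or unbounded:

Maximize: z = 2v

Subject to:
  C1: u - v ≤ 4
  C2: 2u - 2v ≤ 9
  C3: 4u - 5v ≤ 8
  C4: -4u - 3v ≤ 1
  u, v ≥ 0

Unbounded (objective can increase without bound)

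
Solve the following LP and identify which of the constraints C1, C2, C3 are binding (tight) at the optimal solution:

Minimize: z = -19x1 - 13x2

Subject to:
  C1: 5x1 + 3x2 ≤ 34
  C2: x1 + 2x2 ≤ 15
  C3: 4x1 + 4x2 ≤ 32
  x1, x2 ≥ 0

At x1 = 5, x2 = 3, compute slack b - a·x for each constraint:
  C1: 34 − 34 = 0  (binding)
  C2: 15 − 11 = 4  (slack)
  C3: 32 − 32 = 0  (binding)

Optimal: x1 = 5, x2 = 3
Binding: C1, C3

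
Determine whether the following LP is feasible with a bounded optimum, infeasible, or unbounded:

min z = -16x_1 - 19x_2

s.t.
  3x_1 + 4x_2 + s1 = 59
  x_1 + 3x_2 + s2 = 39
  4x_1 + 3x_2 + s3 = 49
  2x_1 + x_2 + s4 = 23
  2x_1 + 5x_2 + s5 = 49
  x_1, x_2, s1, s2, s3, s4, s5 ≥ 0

Feasible with a bounded optimal solution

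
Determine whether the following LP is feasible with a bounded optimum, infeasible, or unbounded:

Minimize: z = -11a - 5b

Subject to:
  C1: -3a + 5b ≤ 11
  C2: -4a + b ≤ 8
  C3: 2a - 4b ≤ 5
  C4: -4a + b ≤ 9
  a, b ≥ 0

Unbounded (objective can decrease without bound)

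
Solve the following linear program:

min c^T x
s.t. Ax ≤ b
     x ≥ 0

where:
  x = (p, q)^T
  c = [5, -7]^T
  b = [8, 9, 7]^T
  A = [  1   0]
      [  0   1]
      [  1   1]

Evaluate the objective at each vertex of the feasible region:
  z(0, 0) = 0
  z(7, 0) = 35
  z(0, 7) = -49  ←
The minimum is at p = 0, q = 7.

p = 0, q = 7, z = -49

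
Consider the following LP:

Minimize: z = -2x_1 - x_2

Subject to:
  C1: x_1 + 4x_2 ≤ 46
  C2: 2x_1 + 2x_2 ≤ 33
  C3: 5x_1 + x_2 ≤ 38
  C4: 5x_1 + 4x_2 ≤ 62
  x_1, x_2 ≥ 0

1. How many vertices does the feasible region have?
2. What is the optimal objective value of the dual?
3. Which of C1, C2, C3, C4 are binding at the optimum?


1. 5
2. -20
3. C3, C4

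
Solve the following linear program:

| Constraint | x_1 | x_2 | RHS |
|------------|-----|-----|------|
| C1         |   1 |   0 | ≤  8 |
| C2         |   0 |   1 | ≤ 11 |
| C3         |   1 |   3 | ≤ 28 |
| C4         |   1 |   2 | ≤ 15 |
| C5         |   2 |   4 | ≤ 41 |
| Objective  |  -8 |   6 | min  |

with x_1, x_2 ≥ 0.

Evaluate the objective at each vertex of the feasible region:
  z(0, 0) = 0
  z(8, 0) = -64  ←
  z(8, 3.5) = -43
  z(0, 7.5) = 45
The minimum is at x_1 = 8, x_2 = 0.

x_1 = 8, x_2 = 0, z = -64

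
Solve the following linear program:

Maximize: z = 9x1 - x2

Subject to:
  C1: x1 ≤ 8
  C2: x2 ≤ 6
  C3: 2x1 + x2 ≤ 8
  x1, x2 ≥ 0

Evaluate the objective at each vertex of the feasible region:
  z(0, 0) = 0
  z(4, 0) = 36  ←
  z(1, 6) = 3
  z(0, 6) = -6
The maximum is at x1 = 4, x2 = 0.

x1 = 4, x2 = 0, z = 36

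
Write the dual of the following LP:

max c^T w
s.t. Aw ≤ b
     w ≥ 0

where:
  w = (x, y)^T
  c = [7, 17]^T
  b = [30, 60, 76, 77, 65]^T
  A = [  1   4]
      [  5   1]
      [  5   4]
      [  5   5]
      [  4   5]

Primal max cᵀx s.t. Ax ≤ b, x ≥ 0  →  Dual min bᵀy s.t. Aᵀy ≥ c, y ≥ 0.

Minimize: z = 30y1 + 60y2 + 76y3 + 77y4 + 65y5

Subject to:
  y1 + 5y2 + 5y3 + 5y4 + 4y5 ≥ 7
  4y1 + y2 + 4y3 + 5y4 + 5y5 ≥ 17
  y1, y2, y3, y4, y5 ≥ 0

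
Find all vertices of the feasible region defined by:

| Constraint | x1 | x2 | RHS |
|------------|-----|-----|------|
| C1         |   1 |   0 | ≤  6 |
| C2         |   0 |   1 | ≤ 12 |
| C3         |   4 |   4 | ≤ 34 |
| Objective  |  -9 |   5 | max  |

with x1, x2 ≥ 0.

(0, 0), (6, 0), (6, 2.5), (0, 8.5)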